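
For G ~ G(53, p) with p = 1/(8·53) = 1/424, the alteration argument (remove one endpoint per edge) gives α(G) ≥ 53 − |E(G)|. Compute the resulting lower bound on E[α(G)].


E[|E(G)|] = C(53, 2)·p = 1378 · (1/424) = 13/4.
E[α(G)] ≥ n − E[|E(G)|] = 53 − 13/4 = 199/4.
Numerically: ≈ 49.75000.
(This is only a lower bound; the true E[α(G)] may be larger.)

E[α(G)] ≥ 199/4 ≈ 49.75000.


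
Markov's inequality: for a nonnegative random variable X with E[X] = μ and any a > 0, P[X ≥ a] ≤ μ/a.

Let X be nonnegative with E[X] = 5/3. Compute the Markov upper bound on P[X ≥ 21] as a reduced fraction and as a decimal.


μ = E[X] = 5/3, a = 21.
Markov: P[X ≥ 21] ≤ μ/a = (5/3)/21 = 5/63.
Numerically: ≈ 0.0794.
(Since a = 21 > μ = 1.6667, the bound 5/63 is < 1 and informative.)

P[X ≥ 21] ≤ 5/63 ≈ 0.0794.


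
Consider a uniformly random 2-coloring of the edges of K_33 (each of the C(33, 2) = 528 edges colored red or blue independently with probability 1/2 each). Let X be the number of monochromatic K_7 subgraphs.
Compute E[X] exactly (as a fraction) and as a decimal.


Let X = Σ_S X_S over the C(33, 7) = 4272048 subsets S of size 7, where X_S = 1 if the K_7 on S is monochromatic.
For a fixed S, the K_7 on S has C(7, 2) = 21 edges. P[all 21 edges red] = (1/2)^21, and likewise for blue, so P[monochromatic] = 2·(1/2)^21 = 2^{1 − 21} = 1/1048576.
Summing: E[X] = C(33, 7) · 2^{1 − 21} = 4272048 · 1/1048576 = 267003/65536.
Numerically: E[X] ≈ 4.07414.

E[X] = C(33,7)·2^(1−C(7,2)) = 267003/65536 ≈ 4.07414.


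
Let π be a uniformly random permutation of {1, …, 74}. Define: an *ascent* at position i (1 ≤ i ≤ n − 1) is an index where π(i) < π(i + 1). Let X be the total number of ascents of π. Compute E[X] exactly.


Write X = Σ X_I over i = 1, …, 73, with X_I the indicator of one ascent.
There are 73 indicators.
For each fixed i, the pair (π(i), π(i+1)) is a uniformly random ordered pair of distinct values from {1, …, 74}; by symmetry P[π(i) < π(i+1)] = 1/2.
By linearity: E[X] = 73 · (1/2) = (74 − 1) · (1/2) = 73/2 ≈ 36.50000.

E[X] = 73/2 = 36.50000.


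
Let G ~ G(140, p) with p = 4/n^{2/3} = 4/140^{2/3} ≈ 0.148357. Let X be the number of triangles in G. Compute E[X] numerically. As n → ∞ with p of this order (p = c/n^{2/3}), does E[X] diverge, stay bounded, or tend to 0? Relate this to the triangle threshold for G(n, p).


Number of potential triangles: C(140, 3) = 447580.
Each occurs with probability p³ ≈ (0.148357)³ ≈ 3.26530612e-03.
By linearity: E[X] = C(140, 3)·p³ ≈ 447580 · 3.26530612e-03 ≈ 1461.485714.
Since α = 2/3 < 1, p = c/n^{2/3} ≫ 1/n is above the triangle threshold p ~ 1/n. Asymptotically E[X] ~ (c³/6)·n^{3(1−α)} = (4³/6)·n^{1} → ∞; triangles are abundant w.h.p.

E[X] ≈ 1461.485714; in regime p = Θ(1/n^{2/3}) E[X] diverges (above the triangle threshold p ~ 1/n).


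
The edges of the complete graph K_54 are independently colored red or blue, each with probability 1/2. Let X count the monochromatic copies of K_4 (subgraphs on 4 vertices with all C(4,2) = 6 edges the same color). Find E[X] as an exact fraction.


Let X = Σ_S X_S over the C(54, 4) = 316251 subsets S of size 4, where X_S = 1 if the K_4 on S is monochromatic.
For a fixed S, the K_4 on S has C(4, 2) = 6 edges. P[all 6 edges red] = (1/2)^6, and likewise for blue, so P[monochromatic] = 2·(1/2)^6 = 2^{1 − 6} = 1/32.
Summing: E[X] = C(54, 4) · 2^{1 − 6} = 316251 · 1/32 = 316251/32.
Numerically: E[X] ≈ 9882.844.

E[X] = C(54,4)·2^(1−C(4,2)) = 316251/32 ≈ 9882.844.


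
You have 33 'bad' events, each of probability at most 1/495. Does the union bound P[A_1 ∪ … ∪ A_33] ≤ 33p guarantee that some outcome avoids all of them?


Union bound: P[∪_{i=1}^{33} A_i] ≤ Σ_i P[A_i] ≤ 33·p = 33·(1/495) = 1/15.
Numerically: 1/15 ≈ 0.0667.
Is 1/15 < 1? YES.
Since P[∪ A_i] ≤ 1/15 < 1, the complement has P[∩ A_i^c] ≥ 1 − 1/15 = 14/15 > 0, so some outcome avoids every A_i.

33·p = 1/15 ≈ 0.0667; existence CERTIFIED by the union bound.


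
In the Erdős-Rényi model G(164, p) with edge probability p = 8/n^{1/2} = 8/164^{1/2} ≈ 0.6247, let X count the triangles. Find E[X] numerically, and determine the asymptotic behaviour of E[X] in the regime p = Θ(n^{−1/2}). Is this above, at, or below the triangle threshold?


Number of potential triangles: C(164, 3) = 721764.
Each occurs with probability p³ ≈ (0.6247)³ ≈ 2.4378343e-01.
By linearity: E[X] = C(164, 3)·p³ ≈ 721764 · 2.4378343e-01 ≈ 175954.10587.
Since α = 1/2 < 1, p = c/n^{1/2} ≫ 1/n is above the triangle threshold p ~ 1/n. Asymptotically E[X] ~ (c³/6)·n^{3(1−α)} = (8³/6)·n^{1.5} → ∞; triangles are abundant w.h.p.

E[X] ≈ 175954.10587; in regime p = Θ(1/n^{1/2}) E[X] diverges (above the triangle threshold p ~ 1/n).


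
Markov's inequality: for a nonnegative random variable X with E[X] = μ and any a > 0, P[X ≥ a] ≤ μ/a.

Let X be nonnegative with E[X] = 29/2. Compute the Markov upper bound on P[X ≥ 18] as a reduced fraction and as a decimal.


μ = E[X] = 29/2, a = 18.
Markov: P[X ≥ 18] ≤ μ/a = (29/2)/18 = 29/36.
Numerically: ≈ 0.8056.
(Since a = 18 > μ = 14.5000, the bound 29/36 is < 1 and informative.)

P[X ≥ 18] ≤ 29/36 ≈ 0.8056.


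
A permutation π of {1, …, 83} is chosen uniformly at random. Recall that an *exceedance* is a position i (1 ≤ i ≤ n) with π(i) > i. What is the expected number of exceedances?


Write X = Σ_{i=1}^{83} X_i, where X_i = 1_{π(i) > i}.
For each fixed i, π(i) is uniform over {1, …, 83} (marginal of a uniform permutation), so P[π(i) > i] = (n − i)/n. Summing: Σ_{i=1}^{83} (n − i)/n = (0 + 1 + … + 82)/83 = 83(83 − 1)/(2·83) = (83 − 1)/2.
Hence E[X] = Σ_{i=1}^{83} (83 − i)/83 = 41 ≈ 41.000000.

E[X] = 41 = 41.000000.


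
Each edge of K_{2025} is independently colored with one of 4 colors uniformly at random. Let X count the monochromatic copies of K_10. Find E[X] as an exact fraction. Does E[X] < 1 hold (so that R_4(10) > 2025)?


E[X] = C(2025, 10) · 4^{1 − 45} = 312479209053472269772600560 · 4^{−44} = 312479209053472269772600560/309485009821345068724781056.
As a reduced fraction: E[X] = 19529950565842016860787535/19342813113834066795298816 ≈ 1.0096748.
Is E[X] < 1? NO.
Since E[X] ≥ 1, the first-moment bound is inconclusive at n = 2025; it does NOT by itself certify R_4(10) > 2025.

E[X] = 19529950565842016860787535/19342813113834066795298816 ≈ 1.0096748; E[X] ≥ 1; first-moment method inconclusive here.


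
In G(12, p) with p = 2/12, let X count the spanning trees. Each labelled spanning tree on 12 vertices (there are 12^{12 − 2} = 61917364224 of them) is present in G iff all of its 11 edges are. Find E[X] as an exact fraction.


K_12 has 12^{12 − 2} = 61917364224 labelled spanning trees.
For each such spanning tree H, let X_H = 1 if all 11 edges of H are present in G. Then P[X_H = 1] = p^{11} = (1/6)^{11} = 1/362797056.
Summing the indicators: E[X] = Σ_H E[X_H] = 61917364224 · p^{11} = 61917364224 · 1/362797056 = 512/3.
Numerically: E[X] ≈ 171.

E[X] = 61917364224 · (1/6)^{11} = 512/3 ≈ 171.


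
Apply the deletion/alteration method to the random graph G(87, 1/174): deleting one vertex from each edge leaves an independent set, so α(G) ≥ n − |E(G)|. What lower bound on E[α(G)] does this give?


E[|E(G)|] = C(87, 2)·p = 3741 · (1/174) = 43/2.
E[α(G)] ≥ n − E[|E(G)|] = 87 − 43/2 = 131/2.
Numerically: ≈ 65.50000.
(This is only a lower bound; the true E[α(G)] may be larger.)

E[α(G)] ≥ 131/2 ≈ 65.50000.


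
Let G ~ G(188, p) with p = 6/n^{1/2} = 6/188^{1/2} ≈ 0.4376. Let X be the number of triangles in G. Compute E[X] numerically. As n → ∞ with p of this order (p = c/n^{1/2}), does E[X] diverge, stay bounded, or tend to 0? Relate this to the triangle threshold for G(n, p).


Number of potential triangles: C(188, 3) = 1089836.
Each occurs with probability p³ ≈ (0.4376)³ ≈ 8.379478e-02.
By linearity: E[X] = C(188, 3)·p³ ≈ 1089836 · 8.379478e-02 ≈ 91322.5704.
Since α = 1/2 < 1, p = c/n^{1/2} ≫ 1/n is above the triangle threshold p ~ 1/n. Asymptotically E[X] ~ (c³/6)·n^{3(1−α)} = (6³/6)·n^{1.5} → ∞; triangles are abundant w.h.p.

E[X] ≈ 91322.5704; in regime p = Θ(1/n^{1/2}) E[X] diverges (above the triangle threshold p ~ 1/n).


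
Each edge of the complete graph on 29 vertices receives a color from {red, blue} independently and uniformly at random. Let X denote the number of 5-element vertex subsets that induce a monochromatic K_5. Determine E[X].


Let X = Σ_S X_S over the C(29, 5) = 118755 subsets S of size 5, where X_S = 1 if the K_5 on S is monochromatic.
For a fixed S, the K_5 on S has C(5, 2) = 10 edges. P[all 10 edges red] = (1/2)^10, and likewise for blue, so P[monochromatic] = 2·(1/2)^10 = 2^{1 − 10} = 1/512.
Summing: E[X] = C(29, 5) · 2^{1 − 10} = 118755 · 1/512 = 118755/512.
Numerically: E[X] ≈ 231.943.

E[X] = C(29,5)·2^(1−C(5,2)) = 118755/512 ≈ 231.943.


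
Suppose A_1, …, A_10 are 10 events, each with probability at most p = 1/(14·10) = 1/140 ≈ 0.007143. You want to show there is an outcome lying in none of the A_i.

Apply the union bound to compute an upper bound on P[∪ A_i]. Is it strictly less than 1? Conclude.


Union bound: P[∪_{i=1}^{10} A_i] ≤ Σ_i P[A_i] ≤ 10·p = 10·(1/140) = 1/14.
Numerically: 1/14 ≈ 0.071429.
Is 1/14 < 1? YES.
Since P[∪ A_i] ≤ 1/14 < 1, the complement has P[∩ A_i^c] ≥ 1 − 1/14 = 13/14 > 0, so some outcome avoids every A_i.

10·p = 1/14 ≈ 0.071429; existence CERTIFIED by the union bound.


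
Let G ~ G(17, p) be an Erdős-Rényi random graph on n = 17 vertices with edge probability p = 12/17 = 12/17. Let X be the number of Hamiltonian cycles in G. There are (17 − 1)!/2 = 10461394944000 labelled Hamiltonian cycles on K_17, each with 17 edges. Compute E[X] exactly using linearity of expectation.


K_17 has (17 − 1)!/2 = 10461394944000 labelled Hamiltonian cycles.
For each such Hamiltonian cycle H, let X_H = 1 if all 17 edges of H are present in G. Then P[X_H = 1] = p^{17} = (12/17)^{17} = 2218611106740436992/827240261886336764177.
By linearity: E[X] = Σ_H E[X_H] = 10461394944000 · p^{17} = 10461394944000 · 2218611106740436992/827240261886336764177 = 23209767014756651868459368448000/827240261886336764177.
Numerically: E[X] ≈ 2.8057e+10.

E[X] = 10461394944000 · (12/17)^{17} = 23209767014756651868459368448000/827240261886336764177 ≈ 2.8057e+10.


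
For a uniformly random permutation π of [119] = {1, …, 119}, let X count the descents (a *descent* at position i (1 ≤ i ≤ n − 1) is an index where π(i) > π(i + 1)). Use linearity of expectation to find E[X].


Write X = Σ X_I over i = 1, …, 118, with X_I the indicator of one descent.
There are 118 indicators.
For each fixed i, the pair (π(i), π(i+1)) is a uniformly random ordered pair of distinct values from {1, …, 119}; by symmetry P[π(i) > π(i+1)] = 1/2.
By linearity: E[X] = 118 · (1/2) = (119 − 1) · (1/2) = 59 ≈ 59.000.

E[X] = 59 = 59.000.


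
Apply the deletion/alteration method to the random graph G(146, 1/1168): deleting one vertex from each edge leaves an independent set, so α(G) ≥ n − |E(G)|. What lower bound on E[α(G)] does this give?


E[|E(G)|] = C(146, 2)·p = 10585 · (1/1168) = 145/16.
E[α(G)] ≥ n − E[|E(G)|] = 146 − 145/16 = 2191/16.
Numerically: ≈ 136.937500.
(This is only a lower bound; the true E[α(G)] may be larger.)

E[α(G)] ≥ 2191/16 ≈ 136.937500.


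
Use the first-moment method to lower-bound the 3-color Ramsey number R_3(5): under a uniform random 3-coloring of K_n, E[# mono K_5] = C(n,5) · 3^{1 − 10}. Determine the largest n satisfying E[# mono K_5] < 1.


We need C(n, 5) · 3^{1 − 10} < 1, i.e. C(n, 5) < 3^{10 − 1} = 19683.
Check values of n near the boundary:
  n = 18: C(18, 5) = 8568; 8568 < 19683? YES
  n = 19: C(19, 5) = 11628; 11628 < 19683? YES
  n = 20: C(20, 5) = 15504; 15504 < 19683? YES
  n = 21: C(21, 5) = 20349; 20349 < 19683? NO
  n = 22: C(22, 5) = 26334; 26334 < 19683? NO
  n = 23: C(23, 5) = 33649; 33649 < 19683? NO
The largest n with C(n, 5) < 19683 is n = 20 (where E[X] = 5168/6561 ≈ 0.78768). Hence R_3(5) > 20, i.e. R_3(5) ≥ 21.

Largest n = 20; hence R_3(5) > 20.


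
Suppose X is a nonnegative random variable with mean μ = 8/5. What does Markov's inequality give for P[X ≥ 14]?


μ = E[X] = 8/5, a = 14.
Markov: P[X ≥ 14] ≤ μ/a = (8/5)/14 = 4/35.
Numerically: ≈ 0.114.
(Since a = 14 > μ = 1.600, the bound 4/35 is < 1 and informative.)

P[X ≥ 14] ≤ 4/35 ≈ 0.114.


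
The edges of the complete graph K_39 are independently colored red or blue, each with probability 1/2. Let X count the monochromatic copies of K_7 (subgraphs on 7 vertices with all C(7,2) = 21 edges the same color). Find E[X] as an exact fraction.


Let X = Σ_S X_S over the C(39, 7) = 15380937 subsets S of size 7, where X_S = 1 if the K_7 on S is monochromatic.
For a fixed S, the K_7 on S has C(7, 2) = 21 edges. P[all 21 edges red] = (1/2)^21, and likewise for blue, so P[monochromatic] = 2·(1/2)^21 = 2^{1 − 21} = 1/1048576.
Summing: E[X] = C(39, 7) · 2^{1 − 21} = 15380937 · 1/1048576 = 15380937/1048576.
Numerically: E[X] ≈ 14.66840.

E[X] = C(39,7)·2^(1−C(7,2)) = 15380937/1048576 ≈ 14.66840.


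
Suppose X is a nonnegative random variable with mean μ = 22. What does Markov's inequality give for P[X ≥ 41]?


μ = E[X] = 22, a = 41.
Markov: P[X ≥ 41] ≤ μ/a = (22)/41 = 22/41.
Numerically: ≈ 0.5366.
(Since a = 41 > μ = 22.0000, the bound 22/41 is < 1 and informative.)

P[X ≥ 41] ≤ 22/41 ≈ 0.5366.


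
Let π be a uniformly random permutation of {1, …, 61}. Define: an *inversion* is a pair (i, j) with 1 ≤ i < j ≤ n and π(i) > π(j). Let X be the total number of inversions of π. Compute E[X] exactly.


Write X = Σ X_I over the C(61, 2) = 1830 pairs i < j, with X_I the indicator of one inversion.
There are 1830 indicators.
For each fixed pair i < j, the values π(i) and π(j) are two distinct elements of {1, …, 61} in uniformly random order; by symmetry P[π(i) > π(j)] = 1/2.
By linearity: E[X] = 1830 · (1/2) = C(61, 2) · (1/2) = 1830/2 = 915 ≈ 915.000.

E[X] = 915 = 915.000.


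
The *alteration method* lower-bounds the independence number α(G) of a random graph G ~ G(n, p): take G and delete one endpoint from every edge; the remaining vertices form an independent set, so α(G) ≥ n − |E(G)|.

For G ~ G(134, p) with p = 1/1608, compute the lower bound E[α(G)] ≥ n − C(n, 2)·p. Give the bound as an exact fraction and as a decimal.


E[|E(G)|] = C(134, 2)·p = 8911 · (1/1608) = 133/24.
E[α(G)] ≥ n − E[|E(G)|] = 134 − 133/24 = 3083/24.
Numerically: ≈ 128.458.
(This is only a lower bound; the true E[α(G)] may be larger.)

E[α(G)] ≥ 3083/24 ≈ 128.458.


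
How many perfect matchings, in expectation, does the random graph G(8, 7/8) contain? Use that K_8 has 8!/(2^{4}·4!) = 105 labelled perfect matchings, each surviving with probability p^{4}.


K_8 has 8!/(2^{4}·4!) = 105 labelled perfect matchings.
For each such perfect matching H, let X_H = 1 if all 4 edges of H are present in G. Then P[X_H = 1] = p^{4} = (7/8)^{4} = 2401/4096.
By linearity of expectation: E[X] = Σ_H E[X_H] = 105 · p^{4} = 105 · 2401/4096 = 252105/4096.
Numerically: E[X] ≈ 61.55.

E[X] = 105 · (7/8)^{4} = 252105/4096 ≈ 61.55.


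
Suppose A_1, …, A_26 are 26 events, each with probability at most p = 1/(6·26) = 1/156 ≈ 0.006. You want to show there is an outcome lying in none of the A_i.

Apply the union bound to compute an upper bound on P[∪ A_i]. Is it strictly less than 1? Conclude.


Union bound: P[∪_{i=1}^{26} A_i] ≤ Σ_i P[A_i] ≤ 26·p = 26·(1/156) = 1/6.
Numerically: 1/6 ≈ 0.167.
Is 1/6 < 1? YES.
Since P[∪ A_i] ≤ 1/6 < 1, the complement has P[∩ A_i^c] ≥ 1 − 1/6 = 5/6 > 0, so some outcome avoids every A_i.

26·p = 1/6 ≈ 0.167; existence CERTIFIED by the union bound.


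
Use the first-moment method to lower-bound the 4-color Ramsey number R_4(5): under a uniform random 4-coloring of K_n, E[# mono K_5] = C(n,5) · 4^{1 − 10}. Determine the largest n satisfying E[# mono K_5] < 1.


We need C(n, 5) · 4^{1 − 10} < 1, i.e. C(n, 5) < 4^{10 − 1} = 262144.
Check values of n near the boundary:
  n = 30: C(30, 5) = 142506; 142506 < 262144? YES
  n = 31: C(31, 5) = 169911; 169911 < 262144? YES
  n = 32: C(32, 5) = 201376; 201376 < 262144? YES
  n = 33: C(33, 5) = 237336; 237336 < 262144? YES
  n = 34: C(34, 5) = 278256; 278256 < 262144? NO
  n = 35: C(35, 5) = 324632; 324632 < 262144? NO
The largest n with C(n, 5) < 262144 is n = 33 (where E[X] = 29667/32768 ≈ 0.90536). Hence R_4(5) > 33, i.e. R_4(5) ≥ 34.

Largest n = 33; hence R_4(5) > 33.


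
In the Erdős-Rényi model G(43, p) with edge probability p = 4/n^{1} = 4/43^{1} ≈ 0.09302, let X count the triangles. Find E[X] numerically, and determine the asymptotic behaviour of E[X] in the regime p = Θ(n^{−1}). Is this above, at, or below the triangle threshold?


Number of potential triangles: C(43, 3) = 12341.
Each occurs with probability p³ ≈ (0.09302)³ ≈ 8.049606e-04.
By linearity: E[X] = C(43, 3)·p³ ≈ 12341 · 8.049606e-04 ≈ 9.9340.
Here α = 1, so p = 4/n is exactly at the triangle threshold p ~ 1/n. Asymptotically E[X] → c³/6 = 4³/6 = 32/3 ≈ 10.6667, a bounded constant. In this regime the triangle count is asymptotically Poisson(c³/6).

E[X] ≈ 9.9340; in regime p = Θ(1/n^{1}) E[X] stays bounded (at the triangle threshold p ~ 1/n).


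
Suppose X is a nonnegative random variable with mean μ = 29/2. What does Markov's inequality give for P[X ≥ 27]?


μ = E[X] = 29/2, a = 27.
Markov: P[X ≥ 27] ≤ μ/a = (29/2)/27 = 29/54.
Numerically: ≈ 0.537.
(Since a = 27 > μ = 14.500, the bound 29/54 is < 1 and informative.)

P[X ≥ 27] ≤ 29/54 ≈ 0.537.


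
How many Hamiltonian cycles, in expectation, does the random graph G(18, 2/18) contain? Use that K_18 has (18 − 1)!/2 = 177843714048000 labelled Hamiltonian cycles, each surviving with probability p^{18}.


K_18 has (18 − 1)!/2 = 177843714048000 labelled Hamiltonian cycles.
For each such Hamiltonian cycle H, let X_H = 1 if all 18 edges of H are present in G. Then P[X_H = 1] = p^{18} = (1/9)^{18} = 1/150094635296999121.
Summing the indicators: E[X] = Σ_H E[X_H] = 177843714048000 · p^{18} = 177843714048000 · 1/150094635296999121 = 243955712000/205891132094649.
Numerically: E[X] ≈ 0.00118488.

E[X] = 177843714048000 · (1/9)^{18} = 243955712000/205891132094649 ≈ 0.00118488.


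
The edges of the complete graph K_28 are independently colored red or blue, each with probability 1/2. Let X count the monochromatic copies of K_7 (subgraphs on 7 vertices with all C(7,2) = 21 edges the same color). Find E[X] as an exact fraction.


Let X = Σ_S X_S over the C(28, 7) = 1184040 subsets S of size 7, where X_S = 1 if the K_7 on S is monochromatic.
For a fixed S, the K_7 on S has C(7, 2) = 21 edges. P[all 21 edges red] = (1/2)^21, and likewise for blue, so P[monochromatic] = 2·(1/2)^21 = 2^{1 − 21} = 1/1048576.
By linearity: E[X] = C(28, 7) · 2^{1 − 21} = 1184040 · 1/1048576 = 148005/131072.
Numerically: E[X] ≈ 1.129.

E[X] = C(28,7)·2^(1−C(7,2)) = 148005/131072 ≈ 1.129.


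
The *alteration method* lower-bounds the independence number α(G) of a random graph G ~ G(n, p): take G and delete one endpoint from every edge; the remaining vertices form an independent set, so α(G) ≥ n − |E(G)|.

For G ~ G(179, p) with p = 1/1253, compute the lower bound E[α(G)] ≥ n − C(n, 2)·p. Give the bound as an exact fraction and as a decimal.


E[|E(G)|] = C(179, 2)·p = 15931 · (1/1253) = 89/7.
E[α(G)] ≥ n − E[|E(G)|] = 179 − 89/7 = 1164/7.
Numerically: ≈ 166.285714.
(This is only a lower bound; the true E[α(G)] may be larger.)

E[α(G)] ≥ 1164/7 ≈ 166.285714.


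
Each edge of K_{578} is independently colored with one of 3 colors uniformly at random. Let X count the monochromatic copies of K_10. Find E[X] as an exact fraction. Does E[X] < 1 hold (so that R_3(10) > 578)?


E[X] = C(578, 10) · 3^{1 − 45} = 1060514767274403635480 · 3^{−44} = 1060514767274403635480/984770902183611232881.
As a reduced fraction: E[X] = 1060514767274403635480/984770902183611232881 ≈ 1.0769152.
Is E[X] < 1? NO.
Since E[X] ≥ 1, the first-moment bound is inconclusive at n = 578; it does NOT by itself certify R_3(10) > 578.

E[X] = 1060514767274403635480/984770902183611232881 ≈ 1.0769152; E[X] ≥ 1; first-moment method inconclusive here.


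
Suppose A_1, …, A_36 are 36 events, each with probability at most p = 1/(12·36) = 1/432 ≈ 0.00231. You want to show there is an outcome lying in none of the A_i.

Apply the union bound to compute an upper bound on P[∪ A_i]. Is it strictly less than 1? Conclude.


Union bound: P[∪_{i=1}^{36} A_i] ≤ Σ_i P[A_i] ≤ 36·p = 36·(1/432) = 1/12.
Numerically: 1/12 ≈ 0.08333.
Is 1/12 < 1? YES.
Since P[∪ A_i] ≤ 1/12 < 1, the complement has P[∩ A_i^c] ≥ 1 − 1/12 = 11/12 > 0, so some outcome avoids every A_i.

36·p = 1/12 ≈ 0.08333; existence CERTIFIED by the union bound.


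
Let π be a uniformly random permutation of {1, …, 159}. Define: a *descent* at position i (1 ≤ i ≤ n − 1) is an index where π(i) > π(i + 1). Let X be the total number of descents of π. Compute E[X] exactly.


Write X = Σ X_I over i = 1, …, 158, with X_I the indicator of one descent.
There are 158 indicators.
For each fixed i, the pair (π(i), π(i+1)) is a uniformly random ordered pair of distinct values from {1, …, 159}; by symmetry P[π(i) > π(i+1)] = 1/2.
By linearity: E[X] = 158 · (1/2) = (159 − 1) · (1/2) = 79 ≈ 79.000000.

E[X] = 79 = 79.000000.


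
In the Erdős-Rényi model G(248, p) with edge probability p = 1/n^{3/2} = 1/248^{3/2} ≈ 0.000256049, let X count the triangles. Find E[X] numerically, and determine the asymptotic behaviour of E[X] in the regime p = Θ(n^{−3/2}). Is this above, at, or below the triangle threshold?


Number of potential triangles: C(248, 3) = 2511496.
Each occurs with probability p³ ≈ (0.000256049)³ ≈ 1.67867814e-11.
By linearity: E[X] = C(248, 3)·p³ ≈ 2511496 · 1.67867814e-11 ≈ 0.000042.
Since α = 3/2 > 1, p = c/n^{3/2} = o(1/n) is below the triangle threshold p ~ 1/n. Asymptotically E[X] ~ (c³/6)·n^{3(1−α)} = (1³/6)·n^{-1.5} → 0, so by Markov's inequality G has no triangles w.h.p.

E[X] ≈ 0.000042; in regime p = Θ(1/n^{3/2}) E[X] tends to 0 (below the triangle threshold p ~ 1/n).


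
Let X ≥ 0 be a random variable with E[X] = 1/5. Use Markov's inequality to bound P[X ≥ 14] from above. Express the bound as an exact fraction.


μ = E[X] = 1/5, a = 14.
Markov: P[X ≥ 14] ≤ μ/a = (1/5)/14 = 1/70.
Numerically: ≈ 0.01429.
(Since a = 14 > μ = 0.20000, the bound 1/70 is < 1 and informative.)

P[X ≥ 14] ≤ 1/70 ≈ 0.01429.


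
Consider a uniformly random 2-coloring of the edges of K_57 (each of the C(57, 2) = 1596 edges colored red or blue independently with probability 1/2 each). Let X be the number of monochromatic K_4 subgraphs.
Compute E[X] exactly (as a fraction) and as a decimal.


Let X = Σ_S X_S over the C(57, 4) = 395010 subsets S of size 4, where X_S = 1 if the K_4 on S is monochromatic.
For a fixed S, the K_4 on S has C(4, 2) = 6 edges. P[all 6 edges red] = (1/2)^6, and likewise for blue, so P[monochromatic] = 2·(1/2)^6 = 2^{1 − 6} = 1/32.
Summing: E[X] = C(57, 4) · 2^{1 − 6} = 395010 · 1/32 = 197505/16.
Numerically: E[X] ≈ 12344.062.

E[X] = C(57,4)·2^(1−C(4,2)) = 197505/16 ≈ 12344.062.


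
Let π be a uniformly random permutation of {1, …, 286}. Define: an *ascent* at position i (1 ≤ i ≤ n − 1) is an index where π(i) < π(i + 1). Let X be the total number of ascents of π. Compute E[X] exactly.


Write X = Σ X_I over i = 1, …, 285, with X_I the indicator of one ascent.
There are 285 indicators.
For each fixed i, the pair (π(i), π(i+1)) is a uniformly random ordered pair of distinct values from {1, …, 286}; by symmetry P[π(i) < π(i+1)] = 1/2.
By linearity: E[X] = 285 · (1/2) = (286 − 1) · (1/2) = 285/2 ≈ 142.500000.

E[X] = 285/2 = 142.500000.


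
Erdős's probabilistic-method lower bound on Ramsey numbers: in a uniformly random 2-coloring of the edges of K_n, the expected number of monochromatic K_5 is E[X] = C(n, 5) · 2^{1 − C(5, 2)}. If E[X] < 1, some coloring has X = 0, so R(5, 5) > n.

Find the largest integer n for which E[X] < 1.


We need C(n, 5) · 2^{1 − 10} < 1, i.e. C(n, 5) < 2^{10 − 1} = 512.
Check values of n near the boundary:
  n = 10: C(10, 5) = 252; 252 < 512? YES
  n = 11: C(11, 5) = 462; 462 < 512? YES
  n = 12: C(12, 5) = 792; 792 < 512? NO
The largest n with C(n, 5) < 512 is n = 11 (where E[X] = 231/256 ≈ 0.902). Hence R(5, 5) > 11, i.e. R(5, 5) ≥ 12.

Largest n = 11; hence R(5, 5) > 11.


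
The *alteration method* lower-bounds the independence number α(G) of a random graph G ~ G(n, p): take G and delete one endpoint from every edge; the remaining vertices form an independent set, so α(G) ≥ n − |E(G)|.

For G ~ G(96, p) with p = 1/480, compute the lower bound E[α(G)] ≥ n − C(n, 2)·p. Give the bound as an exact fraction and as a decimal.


E[|E(G)|] = C(96, 2)·p = 4560 · (1/480) = 19/2.
E[α(G)] ≥ n − E[|E(G)|] = 96 − 19/2 = 173/2.
Numerically: ≈ 86.500.
(This is only a lower bound; the true E[α(G)] may be larger.)

E[α(G)] ≥ 173/2 ≈ 86.500.


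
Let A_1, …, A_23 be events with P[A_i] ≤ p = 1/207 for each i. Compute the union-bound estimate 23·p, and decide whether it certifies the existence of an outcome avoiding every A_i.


Union bound: P[∪_{i=1}^{23} A_i] ≤ Σ_i P[A_i] ≤ 23·p = 23·(1/207) = 1/9.
Numerically: 1/9 ≈ 0.11111.
Is 1/9 < 1? YES.
Since P[∪ A_i] ≤ 1/9 < 1, the complement has P[∩ A_i^c] ≥ 1 − 1/9 = 8/9 > 0, so some outcome avoids every A_i.

23·p = 1/9 ≈ 0.11111; existence CERTIFIED by the union bound.


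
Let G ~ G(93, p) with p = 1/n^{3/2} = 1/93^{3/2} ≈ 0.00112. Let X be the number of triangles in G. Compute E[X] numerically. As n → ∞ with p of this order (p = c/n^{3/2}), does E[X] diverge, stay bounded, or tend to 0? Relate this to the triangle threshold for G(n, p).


Number of potential triangles: C(93, 3) = 129766.
Each occurs with probability p³ ≈ (0.00112)³ ≈ 1.38620e-09.
By linearity: E[X] = C(93, 3)·p³ ≈ 129766 · 1.38620e-09 ≈ 0.000.
Since α = 3/2 > 1, p = c/n^{3/2} = o(1/n) is below the triangle threshold p ~ 1/n. Asymptotically E[X] ~ (c³/6)·n^{3(1−α)} = (1³/6)·n^{-1.5} → 0, so by Markov's inequality G has no triangles w.h.p.

E[X] ≈ 0.000; in regime p = Θ(1/n^{3/2}) E[X] tends to 0 (below the triangle threshold p ~ 1/n).


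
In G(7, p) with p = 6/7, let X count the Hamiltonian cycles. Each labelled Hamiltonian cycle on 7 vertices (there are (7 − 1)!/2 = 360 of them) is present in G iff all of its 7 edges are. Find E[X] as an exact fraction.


K_7 has (7 − 1)!/2 = 360 labelled Hamiltonian cycles.
For each such Hamiltonian cycle H, let X_H = 1 if all 7 edges of H are present in G. Then P[X_H = 1] = p^{7} = (6/7)^{7} = 279936/823543.
By linearity of expectation: E[X] = Σ_H E[X_H] = 360 · p^{7} = 360 · 279936/823543 = 100776960/823543.
Numerically: E[X] ≈ 122.4.

E[X] = 360 · (6/7)^{7} = 100776960/823543 ≈ 122.4.


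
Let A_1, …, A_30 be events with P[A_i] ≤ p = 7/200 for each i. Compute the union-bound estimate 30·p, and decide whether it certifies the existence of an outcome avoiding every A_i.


Union bound: P[∪_{i=1}^{30} A_i] ≤ Σ_i P[A_i] ≤ 30·p = 30·(7/200) = 21/20.
Numerically: 21/20 ≈ 1.05000.
Is 21/20 < 1? NO.
Since the bound 21/20 is ≥ 1, the union bound is uninformative here; it does NOT by itself certify existence.

30·p = 21/20 ≈ 1.05000; existence NOT certified by the union bound.


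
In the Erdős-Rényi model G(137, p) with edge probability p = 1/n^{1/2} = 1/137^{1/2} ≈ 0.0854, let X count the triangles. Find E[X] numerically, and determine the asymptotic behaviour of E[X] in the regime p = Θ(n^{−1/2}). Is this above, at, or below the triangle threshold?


Number of potential triangles: C(137, 3) = 419220.
Each occurs with probability p³ ≈ (0.0854)³ ≈ 6.23619e-04.
By linearity: E[X] = C(137, 3)·p³ ≈ 419220 · 6.23619e-04 ≈ 261.433.
Since α = 1/2 < 1, p = c/n^{1/2} ≫ 1/n is above the triangle threshold p ~ 1/n. Asymptotically E[X] ~ (c³/6)·n^{3(1−α)} = (1³/6)·n^{1.5} → ∞; triangles are abundant w.h.p.

E[X] ≈ 261.433; in regime p = Θ(1/n^{1/2}) E[X] diverges (above the triangle threshold p ~ 1/n).


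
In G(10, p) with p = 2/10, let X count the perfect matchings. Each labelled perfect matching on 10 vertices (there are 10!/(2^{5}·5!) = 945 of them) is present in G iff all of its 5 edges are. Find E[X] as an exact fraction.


K_10 has 10!/(2^{5}·5!) = 945 labelled perfect matchings.
For each such perfect matching H, let X_H = 1 if all 5 edges of H are present in G. Then P[X_H = 1] = p^{5} = (1/5)^{5} = 1/3125.
By linearity of expectation: E[X] = Σ_H E[X_H] = 945 · p^{5} = 945 · 1/3125 = 189/625.
Numerically: E[X] ≈ 0.3024.

E[X] = 945 · (1/5)^{5} = 189/625 ≈ 0.3024.


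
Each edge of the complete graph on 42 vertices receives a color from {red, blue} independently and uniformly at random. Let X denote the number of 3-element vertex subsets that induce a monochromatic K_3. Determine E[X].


Let X = Σ_S X_S over the C(42, 3) = 11480 subsets S of size 3, where X_S = 1 if the K_3 on S is monochromatic.
For a fixed S, the K_3 on S has C(3, 2) = 3 edges. P[all 3 edges red] = (1/2)^3, and likewise for blue, so P[monochromatic] = 2·(1/2)^3 = 2^{1 − 3} = 1/4.
By linearity of expectation: E[X] = C(42, 3) · 2^{1 − 3} = 11480 · 1/4 = 2870.
Numerically: E[X] ≈ 2870.000000.

E[X] = C(42,3)·2^(1−C(3,2)) = 2870 ≈ 2870.000000.


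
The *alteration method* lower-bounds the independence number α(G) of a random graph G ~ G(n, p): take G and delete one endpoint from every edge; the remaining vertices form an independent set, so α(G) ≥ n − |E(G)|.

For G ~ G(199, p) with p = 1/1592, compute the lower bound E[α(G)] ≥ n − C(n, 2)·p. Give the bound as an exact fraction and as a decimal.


E[|E(G)|] = C(199, 2)·p = 19701 · (1/1592) = 99/8.
E[α(G)] ≥ n − E[|E(G)|] = 199 − 99/8 = 1493/8.
Numerically: ≈ 186.625000.
(This is only a lower bound; the true E[α(G)] may be larger.)

E[α(G)] ≥ 1493/8 ≈ 186.625000.


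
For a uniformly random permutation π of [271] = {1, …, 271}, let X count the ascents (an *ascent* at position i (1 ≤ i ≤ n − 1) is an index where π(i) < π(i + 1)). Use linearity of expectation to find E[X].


Write X = Σ X_I over i = 1, …, 270, with X_I the indicator of one ascent.
There are 270 indicators.
For each fixed i, the pair (π(i), π(i+1)) is a uniformly random ordered pair of distinct values from {1, …, 271}; by symmetry P[π(i) < π(i+1)] = 1/2.
By linearity: E[X] = 270 · (1/2) = (271 − 1) · (1/2) = 135 ≈ 135.0000.

E[X] = 135 = 135.0000.


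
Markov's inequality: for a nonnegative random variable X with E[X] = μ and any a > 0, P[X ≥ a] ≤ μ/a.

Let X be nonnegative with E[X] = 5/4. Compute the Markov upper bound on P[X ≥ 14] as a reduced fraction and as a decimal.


μ = E[X] = 5/4, a = 14.
Markov: P[X ≥ 14] ≤ μ/a = (5/4)/14 = 5/56.
Numerically: ≈ 0.0893.
(Since a = 14 > μ = 1.2500, the bound 5/56 is < 1 and informative.)

P[X ≥ 14] ≤ 5/56 ≈ 0.0893.


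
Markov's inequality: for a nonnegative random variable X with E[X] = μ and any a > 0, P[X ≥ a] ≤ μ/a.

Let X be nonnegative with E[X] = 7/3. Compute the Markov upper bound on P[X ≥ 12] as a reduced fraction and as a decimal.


μ = E[X] = 7/3, a = 12.
Markov: P[X ≥ 12] ≤ μ/a = (7/3)/12 = 7/36.
Numerically: ≈ 0.194444.
(Since a = 12 > μ = 2.333333, the bound 7/36 is < 1 and informative.)

P[X ≥ 12] ≤ 7/36 ≈ 0.194444.


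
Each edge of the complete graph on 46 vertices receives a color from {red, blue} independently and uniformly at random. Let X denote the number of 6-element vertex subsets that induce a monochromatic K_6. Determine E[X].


Let X = Σ_S X_S over the C(46, 6) = 9366819 subsets S of size 6, where X_S = 1 if the K_6 on S is monochromatic.
For a fixed S, the K_6 on S has C(6, 2) = 15 edges. P[all 15 edges red] = (1/2)^15, and likewise for blue, so P[monochromatic] = 2·(1/2)^15 = 2^{1 − 15} = 1/16384.
By linearity: E[X] = C(46, 6) · 2^{1 − 15} = 9366819 · 1/16384 = 9366819/16384.
Numerically: E[X] ≈ 571.705261.

E[X] = C(46,6)·2^(1−C(6,2)) = 9366819/16384 ≈ 571.705261.


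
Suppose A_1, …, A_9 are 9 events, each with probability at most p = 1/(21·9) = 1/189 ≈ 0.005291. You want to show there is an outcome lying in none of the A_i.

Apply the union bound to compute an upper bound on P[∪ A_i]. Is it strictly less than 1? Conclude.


Union bound: P[∪_{i=1}^{9} A_i] ≤ Σ_i P[A_i] ≤ 9·p = 9·(1/189) = 1/21.
Numerically: 1/21 ≈ 0.047619.
Is 1/21 < 1? YES.
Since P[∪ A_i] ≤ 1/21 < 1, the complement has P[∩ A_i^c] ≥ 1 − 1/21 = 20/21 > 0, so some outcome avoids every A_i.

9·p = 1/21 ≈ 0.047619; existence CERTIFIED by the union bound.


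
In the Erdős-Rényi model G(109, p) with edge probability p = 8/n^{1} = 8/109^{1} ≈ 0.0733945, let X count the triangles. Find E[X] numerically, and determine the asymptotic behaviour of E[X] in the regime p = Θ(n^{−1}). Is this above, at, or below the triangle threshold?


Number of potential triangles: C(109, 3) = 209934.
Each occurs with probability p³ ≈ (0.0733945)³ ≈ 3.95357942e-04.
By linearity: E[X] = C(109, 3)·p³ ≈ 209934 · 3.95357942e-04 ≈ 82.999074.
Here α = 1, so p = 8/n is exactly at the triangle threshold p ~ 1/n. Asymptotically E[X] → c³/6 = 8³/6 = 256/3 ≈ 85.333333, a bounded constant. In this regime the triangle count is asymptotically Poisson(c³/6).

E[X] ≈ 82.999074; in regime p = Θ(1/n^{1}) E[X] stays bounded (at the triangle threshold p ~ 1/n).


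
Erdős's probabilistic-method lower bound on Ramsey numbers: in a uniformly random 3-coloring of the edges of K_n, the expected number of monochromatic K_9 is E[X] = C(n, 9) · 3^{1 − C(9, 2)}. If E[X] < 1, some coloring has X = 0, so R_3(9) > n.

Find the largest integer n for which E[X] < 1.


We need C(n, 9) · 3^{1 − 36} < 1, i.e. C(n, 9) < 3^{36 − 1} = 50031545098999707.
Check values of n near the boundary:
  n = 295: C(295, 9) = 41221140106119260; 41221140106119260 < 50031545098999707? YES
  n = 296: C(296, 9) = 42513789098994080; 42513789098994080 < 50031545098999707? YES
  n = 297: C(297, 9) = 43842345008337645; 43842345008337645 < 50031545098999707? YES
  n = 298: C(298, 9) = 45207677551849890; 45207677551849890 < 50031545098999707? YES
  n = 299: C(299, 9) = 46610674441390059; 46610674441390059 < 50031545098999707? YES
  n = 300: C(300, 9) = 48052241692154700; 48052241692154700 < 50031545098999707? YES
  n = 301: C(301, 9) = 49533303936090975; 49533303936090975 < 50031545098999707? YES
  n = 302: C(302, 9) = 51054804739588650; 51054804739588650 < 50031545098999707? NO
  n = 303: C(303, 9) = 52617706925494425; 52617706925494425 < 50031545098999707? NO
The largest n with C(n, 9) < 50031545098999707 is n = 301 (where E[X] = 16511101312030325/16677181699666569 ≈ 0.990041). Hence R_3(9) > 301, i.e. R_3(9) ≥ 302.

Largest n = 301; hence R_3(9) > 301.


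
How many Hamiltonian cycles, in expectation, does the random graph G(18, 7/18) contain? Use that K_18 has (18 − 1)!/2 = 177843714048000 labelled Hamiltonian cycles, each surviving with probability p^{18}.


K_18 has (18 − 1)!/2 = 177843714048000 labelled Hamiltonian cycles.
For each such Hamiltonian cycle H, let X_H = 1 if all 18 edges of H are present in G. Then P[X_H = 1] = p^{18} = (7/18)^{18} = 1628413597910449/39346408075296537575424.
Summing the indicators: E[X] = Σ_H E[X_H] = 177843714048000 · p^{18} = 177843714048000 · 1628413597910449/39346408075296537575424 = 24246874921186846803875/3294258113514384.
Numerically: E[X] ≈ 7.36e+06.

E[X] = 177843714048000 · (7/18)^{18} = 24246874921186846803875/3294258113514384 ≈ 7.36e+06.


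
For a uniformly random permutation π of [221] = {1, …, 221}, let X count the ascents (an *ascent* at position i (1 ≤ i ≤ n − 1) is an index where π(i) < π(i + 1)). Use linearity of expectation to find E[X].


Write X = Σ X_I over i = 1, …, 220, with X_I the indicator of one ascent.
There are 220 indicators.
For each fixed i, the pair (π(i), π(i+1)) is a uniformly random ordered pair of distinct values from {1, …, 221}; by symmetry P[π(i) < π(i+1)] = 1/2.
By linearity: E[X] = 220 · (1/2) = (221 − 1) · (1/2) = 110 ≈ 110.0000.

E[X] = 110 = 110.0000.


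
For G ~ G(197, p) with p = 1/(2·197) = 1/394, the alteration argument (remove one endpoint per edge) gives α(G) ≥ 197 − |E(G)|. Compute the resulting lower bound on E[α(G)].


E[|E(G)|] = C(197, 2)·p = 19306 · (1/394) = 49.
E[α(G)] ≥ n − E[|E(G)|] = 197 − 49 = 148.
Numerically: ≈ 148.000000.
(This is only a lower bound; the true E[α(G)] may be larger.)

E[α(G)] ≥ 148 ≈ 148.000000.


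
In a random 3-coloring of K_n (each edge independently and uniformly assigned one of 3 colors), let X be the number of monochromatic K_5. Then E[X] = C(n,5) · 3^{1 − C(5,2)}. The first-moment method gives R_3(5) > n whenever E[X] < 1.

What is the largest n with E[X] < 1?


We need C(n, 5) · 3^{1 − 10} < 1, i.e. C(n, 5) < 3^{10 − 1} = 19683.
Check values of n near the boundary:
  n = 19: C(19, 5) = 11628; 11628 < 19683? YES
  n = 20: C(20, 5) = 15504; 15504 < 19683? YES
  n = 21: C(21, 5) = 20349; 20349 < 19683? NO
  n = 22: C(22, 5) = 26334; 26334 < 19683? NO
  n = 23: C(23, 5) = 33649; 33649 < 19683? NO
The largest n with C(n, 5) < 19683 is n = 20 (where E[X] = 5168/6561 ≈ 0.788). Hence R_3(5) > 20, i.e. R_3(5) ≥ 21.

Largest n = 20; hence R_3(5) > 20.


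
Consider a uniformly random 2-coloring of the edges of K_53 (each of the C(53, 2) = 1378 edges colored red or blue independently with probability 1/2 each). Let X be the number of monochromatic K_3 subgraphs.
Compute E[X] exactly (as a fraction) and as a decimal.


Let X = Σ_S X_S over the C(53, 3) = 23426 subsets S of size 3, where X_S = 1 if the K_3 on S is monochromatic.
For a fixed S, the K_3 on S has C(3, 2) = 3 edges. P[all 3 edges red] = (1/2)^3, and likewise for blue, so P[monochromatic] = 2·(1/2)^3 = 2^{1 − 3} = 1/4.
By linearity: E[X] = C(53, 3) · 2^{1 − 3} = 23426 · 1/4 = 11713/2.
Numerically: E[X] ≈ 5856.500.

E[X] = C(53,3)·2^(1−C(3,2)) = 11713/2 ≈ 5856.500.


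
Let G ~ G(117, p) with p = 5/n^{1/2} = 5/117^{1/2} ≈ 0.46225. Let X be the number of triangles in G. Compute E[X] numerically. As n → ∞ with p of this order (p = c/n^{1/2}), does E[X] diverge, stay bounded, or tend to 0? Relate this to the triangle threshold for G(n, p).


Number of potential triangles: C(117, 3) = 260130.
Each occurs with probability p³ ≈ (0.46225)³ ≈ 9.8771402e-02.
By linearity: E[X] = C(117, 3)·p³ ≈ 260130 · 9.8771402e-02 ≈ 25693.40492.
Since α = 1/2 < 1, p = c/n^{1/2} ≫ 1/n is above the triangle threshold p ~ 1/n. Asymptotically E[X] ~ (c³/6)·n^{3(1−α)} = (5³/6)·n^{1.5} → ∞; triangles are abundant w.h.p.

E[X] ≈ 25693.40492; in regime p = Θ(1/n^{1/2}) E[X] diverges (above the triangle threshold p ~ 1/n).


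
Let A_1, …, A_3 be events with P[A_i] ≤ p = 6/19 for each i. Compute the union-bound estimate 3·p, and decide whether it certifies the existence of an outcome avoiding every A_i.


Union bound: P[∪_{i=1}^{3} A_i] ≤ Σ_i P[A_i] ≤ 3·p = 3·(6/19) = 18/19.
Numerically: 18/19 ≈ 0.9474.
Is 18/19 < 1? YES.
Since P[∪ A_i] ≤ 18/19 < 1, the complement has P[∩ A_i^c] ≥ 1 − 18/19 = 1/19 > 0, so some outcome avoids every A_i.

3·p = 18/19 ≈ 0.9474; existence CERTIFIED by the union bound.
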